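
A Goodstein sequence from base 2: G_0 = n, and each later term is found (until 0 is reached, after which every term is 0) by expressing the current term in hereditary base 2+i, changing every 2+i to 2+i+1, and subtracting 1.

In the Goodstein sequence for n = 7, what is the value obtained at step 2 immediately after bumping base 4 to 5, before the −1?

3128

[0] 7 ≡ 2^2 + 2 + 1 (base 2). Lift 3: 31. −1: 30.
[1] 30 ≡ 3^3 + 3 (base 3). Lift 4: 260. −1: 259.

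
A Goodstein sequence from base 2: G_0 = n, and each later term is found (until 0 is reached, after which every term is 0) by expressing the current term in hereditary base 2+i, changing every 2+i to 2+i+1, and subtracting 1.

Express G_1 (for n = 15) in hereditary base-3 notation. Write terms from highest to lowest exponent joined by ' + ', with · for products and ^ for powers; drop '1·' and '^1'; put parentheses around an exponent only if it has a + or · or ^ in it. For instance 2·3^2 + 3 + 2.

3^(3 + 1) + 3^3 + 3

[0] 15 ≡ 2^(2 + 1) + 2^2 + 2 + 1 (base 2). Lift 3: 112. −1: 111.
[1] 111 ≡ 3^(3 + 1) + 3^3 + 3 (base 3). Lift 4: 1284. −1: 1283.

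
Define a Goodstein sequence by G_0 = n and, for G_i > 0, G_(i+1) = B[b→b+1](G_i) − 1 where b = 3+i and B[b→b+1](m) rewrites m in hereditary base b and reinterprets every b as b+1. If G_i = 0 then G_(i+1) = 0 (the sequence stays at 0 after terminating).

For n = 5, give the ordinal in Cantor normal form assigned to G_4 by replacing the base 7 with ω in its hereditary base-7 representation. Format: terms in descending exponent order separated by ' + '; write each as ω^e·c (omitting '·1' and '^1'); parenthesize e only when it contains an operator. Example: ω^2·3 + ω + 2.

4

base 3: 5 = 3 + 2; at 4: 4 + 2 = 6; next = 5
base 4: 5 = 4 + 1; at 5: 5 + 1 = 6; next = 5
base 5: 5 = 5; at 6: 6 = 6; next = 5
base 6: 5 = 5; at 7: 5 = 5; next = 4
base 7: 4 = 4; at 8: 4 = 4; next = 3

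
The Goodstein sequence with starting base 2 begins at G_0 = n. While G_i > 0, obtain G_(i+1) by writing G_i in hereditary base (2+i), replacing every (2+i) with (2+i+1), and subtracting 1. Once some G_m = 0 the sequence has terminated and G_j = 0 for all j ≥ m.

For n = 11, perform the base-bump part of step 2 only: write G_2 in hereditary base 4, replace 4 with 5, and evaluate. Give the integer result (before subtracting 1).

base 2: 11 = 2^(2 + 1) + 2 + 1; at 3: 3^(3 + 1) + 3 + 1 = 85; next = 84
base 3: 84 = 3^(3 + 1) + 3; at 4: 4^(4 + 1) + 4 = 1028; next = 1027
base 4: 1027 = 4^(4 + 1) + 3; at 5: 5^(5 + 1) + 3 = 15628; next = 15627

15628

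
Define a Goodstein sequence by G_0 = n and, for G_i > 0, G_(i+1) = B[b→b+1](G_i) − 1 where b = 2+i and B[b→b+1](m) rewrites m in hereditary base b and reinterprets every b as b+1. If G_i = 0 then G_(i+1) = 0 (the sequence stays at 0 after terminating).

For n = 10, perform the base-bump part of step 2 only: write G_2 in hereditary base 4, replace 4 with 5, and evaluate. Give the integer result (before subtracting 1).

15626

[0] 10 ≡ 2^(2 + 1) + 2 (base 2). Lift 3: 84. −1: 83.
[1] 83 ≡ 3^(3 + 1) + 2 (base 3). Lift 4: 1026. −1: 1025.
[2] 1025 ≡ 4^(4 + 1) + 1 (base 4). Lift 5: 15626. −1: 15625.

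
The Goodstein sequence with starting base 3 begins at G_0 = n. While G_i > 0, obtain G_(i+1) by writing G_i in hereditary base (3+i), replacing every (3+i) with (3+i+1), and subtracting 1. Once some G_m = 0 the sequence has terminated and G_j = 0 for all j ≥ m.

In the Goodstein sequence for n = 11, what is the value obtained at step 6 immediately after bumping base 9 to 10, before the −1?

step 0: 11 = 3^2 + 2; sub 4 for 3: 4^2 + 2; = 18; G_1 = 18−1 = 17
step 1: 17 = 4^2 + 1; sub 5 for 4: 5^2 + 1; = 26; G_2 = 26−1 = 25
step 2: 25 = 5^2; sub 6 for 5: 6^2; = 36; G_3 = 36−1 = 35
step 3: 35 = 5·6 + 5; sub 7 for 6: 5·7 + 5; = 40; G_4 = 40−1 = 39
step 4: 39 = 5·7 + 4; sub 8 for 7: 5·8 + 4; = 44; G_5 = 44−1 = 43
step 5: 43 = 5·8 + 3; sub 9 for 8: 5·9 + 3; = 48; G_6 = 48−1 = 47

52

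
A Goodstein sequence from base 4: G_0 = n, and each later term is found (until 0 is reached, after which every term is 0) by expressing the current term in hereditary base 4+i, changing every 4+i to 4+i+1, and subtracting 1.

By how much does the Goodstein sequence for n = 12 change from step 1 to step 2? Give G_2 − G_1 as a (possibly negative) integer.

G_0 = 12. HB_4(12) = 3·4. Bump = 15. G_1 = 14.
G_1 = 14. HB_5(14) = 2·5 + 4. Bump = 16. G_2 = 15.

1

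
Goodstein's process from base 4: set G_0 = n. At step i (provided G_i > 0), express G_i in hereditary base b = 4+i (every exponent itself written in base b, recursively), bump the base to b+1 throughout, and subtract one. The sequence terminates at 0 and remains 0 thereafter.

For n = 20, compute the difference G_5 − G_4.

[0] 20 ≡ 4^2 + 4 (base 4). Lift 5: 30. −1: 29.
[1] 29 ≡ 5^2 + 4 (base 5). Lift 6: 40. −1: 39.
[2] 39 ≡ 6^2 + 3 (base 6). Lift 7: 52. −1: 51.
[3] 51 ≡ 7^2 + 2 (base 7). Lift 8: 66. −1: 65.
[4] 65 ≡ 8^2 + 1 (base 8). Lift 9: 82. −1: 81.

16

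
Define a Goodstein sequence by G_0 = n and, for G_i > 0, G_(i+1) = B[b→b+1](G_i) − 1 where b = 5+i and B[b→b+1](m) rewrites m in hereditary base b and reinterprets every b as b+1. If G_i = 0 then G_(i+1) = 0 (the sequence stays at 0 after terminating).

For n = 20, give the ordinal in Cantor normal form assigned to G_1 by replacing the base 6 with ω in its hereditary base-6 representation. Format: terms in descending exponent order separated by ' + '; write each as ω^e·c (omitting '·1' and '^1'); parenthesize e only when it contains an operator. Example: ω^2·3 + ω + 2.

ω·3 + 5

G_0 = 20. HB_5(20) = 4·5. Bump = 24. G_1 = 23.
G_1 = 23. HB_6(23) = 3·6 + 5. Bump = 26. G_2 = 25.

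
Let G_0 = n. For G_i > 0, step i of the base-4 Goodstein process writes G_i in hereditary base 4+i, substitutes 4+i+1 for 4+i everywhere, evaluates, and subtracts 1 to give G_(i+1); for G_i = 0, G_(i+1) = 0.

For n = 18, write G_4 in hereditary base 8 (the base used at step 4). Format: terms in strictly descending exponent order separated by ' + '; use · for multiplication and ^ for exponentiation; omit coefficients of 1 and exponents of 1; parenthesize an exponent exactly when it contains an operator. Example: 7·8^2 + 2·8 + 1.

6·8 + 5

(0) 18|_4 = 4^2 + 2 ↦ 5^2 + 2|_5 = 27 ⇒ 26
(1) 26|_5 = 5^2 + 1 ↦ 6^2 + 1|_6 = 37 ⇒ 36
(2) 36|_6 = 6^2 ↦ 7^2|_7 = 49 ⇒ 48
(3) 48|_7 = 6·7 + 6 ↦ 6·8 + 6|_8 = 54 ⇒ 53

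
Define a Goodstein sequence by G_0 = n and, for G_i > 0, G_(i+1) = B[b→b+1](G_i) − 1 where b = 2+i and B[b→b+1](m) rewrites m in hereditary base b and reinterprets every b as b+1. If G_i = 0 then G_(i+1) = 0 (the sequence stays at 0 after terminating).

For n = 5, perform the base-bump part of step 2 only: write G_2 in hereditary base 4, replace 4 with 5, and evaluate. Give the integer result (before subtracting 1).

468

base 2: 5 = 2^2 + 1; at 3: 3^3 + 1 = 28; next = 27
base 3: 27 = 3^3; at 4: 4^4 = 256; next = 255
base 4: 255 = 3·4^3 + 3·4^2 + 3·4 + 3; at 5: 3·5^3 + 3·5^2 + 3·5 + 3 = 468; next = 467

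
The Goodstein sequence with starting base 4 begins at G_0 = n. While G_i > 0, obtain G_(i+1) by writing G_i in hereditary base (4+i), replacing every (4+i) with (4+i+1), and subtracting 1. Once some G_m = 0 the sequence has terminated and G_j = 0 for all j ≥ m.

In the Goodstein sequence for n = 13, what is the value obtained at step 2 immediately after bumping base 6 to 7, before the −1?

i=0: 13 = 3·4 + 1 (b=4); 4→5: 3·5 + 1 = 16; 16−1 = 15
i=1: 15 = 3·5 (b=5); 5→6: 3·6 = 18; 18−1 = 17
i=2: 17 = 2·6 + 5 (b=6); 6→7: 2·7 + 5 = 19; 19−1 = 18

19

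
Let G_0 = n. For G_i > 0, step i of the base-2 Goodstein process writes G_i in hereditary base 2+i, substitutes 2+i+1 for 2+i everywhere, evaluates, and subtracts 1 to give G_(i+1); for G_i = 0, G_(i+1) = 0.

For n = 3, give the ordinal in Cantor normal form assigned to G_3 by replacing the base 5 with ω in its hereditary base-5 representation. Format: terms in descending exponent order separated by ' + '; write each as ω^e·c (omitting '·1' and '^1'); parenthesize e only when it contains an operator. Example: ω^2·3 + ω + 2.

3 —HB2→ 2 + 1 —bump→ 3 + 1 = 4 —(−1)→ 3
3 —HB3→ 3 —bump→ 4 = 4 —(−1)→ 3
3 —HB4→ 3 —bump→ 3 = 3 —(−1)→ 2

2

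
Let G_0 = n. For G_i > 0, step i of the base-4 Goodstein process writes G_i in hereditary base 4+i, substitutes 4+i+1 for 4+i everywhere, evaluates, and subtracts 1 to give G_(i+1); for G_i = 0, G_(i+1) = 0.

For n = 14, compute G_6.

23

G_0 = 14. HB_4(14) = 3·4 + 2. Bump = 17. G_1 = 16.
G_1 = 16. HB_5(16) = 3·5 + 1. Bump = 19. G_2 = 18.
G_2 = 18. HB_6(18) = 3·6. Bump = 21. G_3 = 20.
G_3 = 20. HB_7(20) = 2·7 + 6. Bump = 22. G_4 = 21.
G_4 = 21. HB_8(21) = 2·8 + 5. Bump = 23. G_5 = 22.
G_5 = 22. HB_9(22) = 2·9 + 4. Bump = 24. G_6 = 23.
G_6 = 23. HB_10(23) = 2·10 + 3. Bump = 25. G_7 = 24.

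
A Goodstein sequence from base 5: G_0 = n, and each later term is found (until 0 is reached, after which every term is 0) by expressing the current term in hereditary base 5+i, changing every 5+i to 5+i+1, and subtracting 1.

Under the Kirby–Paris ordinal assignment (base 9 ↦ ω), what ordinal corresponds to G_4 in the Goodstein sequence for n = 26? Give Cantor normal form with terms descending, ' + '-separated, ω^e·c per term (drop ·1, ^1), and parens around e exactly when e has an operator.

26 —HB5→ 5^2 + 1 —bump→ 6^2 + 1 = 37 —(−1)→ 36
36 —HB6→ 6^2 —bump→ 7^2 = 49 —(−1)→ 48
48 —HB7→ 6·7 + 6 —bump→ 6·8 + 6 = 54 —(−1)→ 53
53 —HB8→ 6·8 + 5 —bump→ 6·9 + 5 = 59 —(−1)→ 58
58 —HB9→ 6·9 + 4 —bump→ 6·10 + 4 = 64 —(−1)→ 63

ω·6 + 4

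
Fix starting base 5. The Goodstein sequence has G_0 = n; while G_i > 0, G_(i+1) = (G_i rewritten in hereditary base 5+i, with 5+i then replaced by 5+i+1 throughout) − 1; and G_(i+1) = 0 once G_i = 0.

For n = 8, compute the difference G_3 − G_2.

0

(0) 8|_5 = 5 + 3 ↦ 6 + 3|_6 = 9 ⇒ 8
(1) 8|_6 = 6 + 2 ↦ 7 + 2|_7 = 9 ⇒ 8
(2) 8|_7 = 7 + 1 ↦ 8 + 1|_8 = 9 ⇒ 8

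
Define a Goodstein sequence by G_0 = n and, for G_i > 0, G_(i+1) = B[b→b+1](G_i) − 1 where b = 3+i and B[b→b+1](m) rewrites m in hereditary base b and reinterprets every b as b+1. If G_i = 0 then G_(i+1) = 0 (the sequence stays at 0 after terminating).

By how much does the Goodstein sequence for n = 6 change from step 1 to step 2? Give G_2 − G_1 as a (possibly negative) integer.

step 0: 6 = 2·3; sub 4 for 3: 2·4; = 8; G_1 = 8−1 = 7
step 1: 7 = 4 + 3; sub 5 for 4: 5 + 3; = 8; G_2 = 8−1 = 7

0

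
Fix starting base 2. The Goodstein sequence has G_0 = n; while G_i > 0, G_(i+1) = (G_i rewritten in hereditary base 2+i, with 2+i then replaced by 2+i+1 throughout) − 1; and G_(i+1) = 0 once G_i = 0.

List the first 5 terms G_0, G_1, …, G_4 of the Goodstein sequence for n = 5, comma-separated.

5, 27, 255, 467, 775

5 —HB2→ 2^2 + 1 —bump→ 3^3 + 1 = 28 —(−1)→ 27
27 —HB3→ 3^3 —bump→ 4^4 = 256 —(−1)→ 255
255 —HB4→ 3·4^3 + 3·4^2 + 3·4 + 3 —bump→ 3·5^3 + 3·5^2 + 3·5 + 3 = 468 —(−1)→ 467
467 —HB5→ 3·5^3 + 3·5^2 + 3·5 + 2 —bump→ 3·6^3 + 3·6^2 + 3·6 + 2 = 776 —(−1)→ 775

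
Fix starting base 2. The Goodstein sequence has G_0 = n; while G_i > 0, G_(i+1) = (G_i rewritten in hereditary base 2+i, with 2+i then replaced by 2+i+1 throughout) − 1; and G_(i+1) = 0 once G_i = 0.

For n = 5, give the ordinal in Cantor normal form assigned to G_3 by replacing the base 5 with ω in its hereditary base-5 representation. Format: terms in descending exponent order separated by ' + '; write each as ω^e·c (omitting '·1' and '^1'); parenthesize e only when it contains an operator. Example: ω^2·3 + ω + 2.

ω^3·3 + ω^2·3 + ω·3 + 2

step 0: 5 = 2^2 + 1; sub 3 for 2: 3^3 + 1; = 28; G_1 = 28−1 = 27
step 1: 27 = 3^3; sub 4 for 3: 4^4; = 256; G_2 = 256−1 = 255
step 2: 255 = 3·4^3 + 3·4^2 + 3·4 + 3; sub 5 for 4: 3·5^3 + 3·5^2 + 3·5 + 3; = 468; G_3 = 468−1 = 467
step 3: 467 = 3·5^3 + 3·5^2 + 3·5 + 2; sub 6 for 5: 3·6^3 + 3·6^2 + 3·6 + 2; = 776; G_4 = 776−1 = 775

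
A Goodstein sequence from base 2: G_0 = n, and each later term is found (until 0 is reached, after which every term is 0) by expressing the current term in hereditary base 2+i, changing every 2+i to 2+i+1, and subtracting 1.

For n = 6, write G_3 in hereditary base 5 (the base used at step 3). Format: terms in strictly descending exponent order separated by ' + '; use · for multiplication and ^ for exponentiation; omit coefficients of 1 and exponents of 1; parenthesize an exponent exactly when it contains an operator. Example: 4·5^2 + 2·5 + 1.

5^5

i=0: 6 = 2^2 + 2 (b=2); 2→3: 3^3 + 3 = 30; 30−1 = 29
i=1: 29 = 3^3 + 2 (b=3); 3→4: 4^4 + 2 = 258; 258−1 = 257
i=2: 257 = 4^4 + 1 (b=4); 4→5: 5^5 + 1 = 3126; 3126−1 = 3125
i=3: 3125 = 5^5 (b=5); 5→6: 6^6 = 46656; 46656−1 = 46655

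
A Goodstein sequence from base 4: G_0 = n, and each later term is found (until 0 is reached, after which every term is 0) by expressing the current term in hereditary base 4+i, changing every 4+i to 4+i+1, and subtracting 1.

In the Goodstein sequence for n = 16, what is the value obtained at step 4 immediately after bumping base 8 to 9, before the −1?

37

step 0: 16 = 4^2; sub 5 for 4: 5^2; = 25; G_1 = 25−1 = 24
step 1: 24 = 4·5 + 4; sub 6 for 5: 4·6 + 4; = 28; G_2 = 28−1 = 27
step 2: 27 = 4·6 + 3; sub 7 for 6: 4·7 + 3; = 31; G_3 = 31−1 = 30
step 3: 30 = 4·7 + 2; sub 8 for 7: 4·8 + 2; = 34; G_4 = 34−1 = 33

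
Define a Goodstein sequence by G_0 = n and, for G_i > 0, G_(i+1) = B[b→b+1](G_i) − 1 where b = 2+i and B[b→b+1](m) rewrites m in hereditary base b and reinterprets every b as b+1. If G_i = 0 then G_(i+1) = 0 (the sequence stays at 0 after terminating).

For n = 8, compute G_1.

G_0 = 8. HB_2(8) = 2^(2 + 1). Bump = 81. G_1 = 80.
G_1 = 80. HB_3(80) = 2·3^3 + 2·3^2 + 2·3 + 2. Bump = 554. G_2 = 553.

80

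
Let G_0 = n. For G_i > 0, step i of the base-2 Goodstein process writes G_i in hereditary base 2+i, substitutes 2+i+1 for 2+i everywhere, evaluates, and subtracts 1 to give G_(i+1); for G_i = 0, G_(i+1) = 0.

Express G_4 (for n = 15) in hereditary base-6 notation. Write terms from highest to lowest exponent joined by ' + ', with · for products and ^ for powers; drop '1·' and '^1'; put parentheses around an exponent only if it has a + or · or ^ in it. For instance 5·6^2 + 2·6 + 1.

G_0 = 15. HB_2(15) = 2^(2 + 1) + 2^2 + 2 + 1. Bump = 112. G_1 = 111.
G_1 = 111. HB_3(111) = 3^(3 + 1) + 3^3 + 3. Bump = 1284. G_2 = 1283.
G_2 = 1283. HB_4(1283) = 4^(4 + 1) + 4^4 + 3. Bump = 18753. G_3 = 18752.
G_3 = 18752. HB_5(18752) = 5^(5 + 1) + 5^5 + 2. Bump = 326594. G_4 = 326593.
G_4 = 326593. HB_6(326593) = 6^(6 + 1) + 6^6 + 1. Bump = 6588345. G_5 = 6588344.

6^(6 + 1) + 6^6 + 1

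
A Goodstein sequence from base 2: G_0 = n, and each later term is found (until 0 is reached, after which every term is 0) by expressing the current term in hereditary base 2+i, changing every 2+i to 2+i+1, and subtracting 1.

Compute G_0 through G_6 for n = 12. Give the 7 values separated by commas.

G_0=12  [base 2] 2^(2 + 1) + 2^2  →[2↦3]→  3^(3 + 1) + 3^3 = 108  −1 ⇒ G_1=107
G_1=107  [base 3] 3^(3 + 1) + 2·3^2 + 2·3 + 2  →[3↦4]→  4^(4 + 1) + 2·4^2 + 2·4 + 2 = 1066  −1 ⇒ G_2=1065
G_2=1065  [base 4] 4^(4 + 1) + 2·4^2 + 2·4 + 1  →[4↦5]→  5^(5 + 1) + 2·5^2 + 2·5 + 1 = 15686  −1 ⇒ G_3=15685
G_3=15685  [base 5] 5^(5 + 1) + 2·5^2 + 2·5  →[5↦6]→  6^(6 + 1) + 2·6^2 + 2·6 = 280020  −1 ⇒ G_4=280019
G_4=280019  [base 6] 6^(6 + 1) + 2·6^2 + 6 + 5  →[6↦7]→  7^(7 + 1) + 2·7^2 + 7 + 5 = 5764911  −1 ⇒ G_5=5764910
G_5=5764910  [base 7] 7^(7 + 1) + 2·7^2 + 7 + 4  →[7↦8]→  8^(8 + 1) + 2·8^2 + 8 + 4 = 134217868  −1 ⇒ G_6=134217867

12, 107, 1065, 15685, 280019, 5764910, 134217867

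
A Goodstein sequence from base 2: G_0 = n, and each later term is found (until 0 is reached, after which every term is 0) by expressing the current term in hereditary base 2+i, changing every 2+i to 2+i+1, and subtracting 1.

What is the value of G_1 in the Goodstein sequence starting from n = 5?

27

base 2: 5 = 2^2 + 1; at 3: 3^3 + 1 = 28; next = 27
base 3: 27 = 3^3; at 4: 4^4 = 256; next = 255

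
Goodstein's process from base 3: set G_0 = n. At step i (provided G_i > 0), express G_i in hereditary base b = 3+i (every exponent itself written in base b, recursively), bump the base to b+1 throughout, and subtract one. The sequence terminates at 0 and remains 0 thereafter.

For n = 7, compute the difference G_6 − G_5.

0

base 3: 7 = 2·3 + 1; at 4: 2·4 + 1 = 9; next = 8
base 4: 8 = 2·4; at 5: 2·5 = 10; next = 9
base 5: 9 = 5 + 4; at 6: 6 + 4 = 10; next = 9
base 6: 9 = 6 + 3; at 7: 7 + 3 = 10; next = 9
base 7: 9 = 7 + 2; at 8: 8 + 2 = 10; next = 9
base 8: 9 = 8 + 1; at 9: 9 + 1 = 10; next = 9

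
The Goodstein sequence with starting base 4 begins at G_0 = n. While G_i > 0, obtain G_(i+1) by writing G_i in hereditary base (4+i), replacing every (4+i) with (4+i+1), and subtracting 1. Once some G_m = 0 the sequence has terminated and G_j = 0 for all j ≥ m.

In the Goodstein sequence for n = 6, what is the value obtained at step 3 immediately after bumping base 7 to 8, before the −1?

step 0: 6 = 4 + 2; sub 5 for 4: 5 + 2; = 7; G_1 = 7−1 = 6
step 1: 6 = 5 + 1; sub 6 for 5: 6 + 1; = 7; G_2 = 7−1 = 6
step 2: 6 = 6; sub 7 for 6: 7; = 7; G_3 = 7−1 = 6

6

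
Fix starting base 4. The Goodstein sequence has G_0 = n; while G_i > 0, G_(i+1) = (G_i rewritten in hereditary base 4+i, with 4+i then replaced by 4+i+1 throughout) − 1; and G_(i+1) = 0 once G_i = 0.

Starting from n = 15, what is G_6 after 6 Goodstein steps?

15 —HB4→ 3·4 + 3 —bump→ 3·5 + 3 = 18 —(−1)→ 17
17 —HB5→ 3·5 + 2 —bump→ 3·6 + 2 = 20 —(−1)→ 19
19 —HB6→ 3·6 + 1 —bump→ 3·7 + 1 = 22 —(−1)→ 21
21 —HB7→ 3·7 —bump→ 3·8 = 24 —(−1)→ 23
23 —HB8→ 2·8 + 7 —bump→ 2·9 + 7 = 25 —(−1)→ 24
24 —HB9→ 2·9 + 6 —bump→ 2·10 + 6 = 26 —(−1)→ 25

25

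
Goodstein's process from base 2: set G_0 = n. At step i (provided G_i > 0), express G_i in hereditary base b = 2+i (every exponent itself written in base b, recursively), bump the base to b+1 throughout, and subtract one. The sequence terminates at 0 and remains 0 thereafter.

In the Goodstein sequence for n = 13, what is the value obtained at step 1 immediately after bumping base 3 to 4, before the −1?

i=0: 13 = 2^(2 + 1) + 2^2 + 1 (b=2); 2→3: 3^(3 + 1) + 3^3 + 1 = 109; 109−1 = 108
i=1: 108 = 3^(3 + 1) + 3^3 (b=3); 3→4: 4^(4 + 1) + 4^4 = 1280; 1280−1 = 1279

1280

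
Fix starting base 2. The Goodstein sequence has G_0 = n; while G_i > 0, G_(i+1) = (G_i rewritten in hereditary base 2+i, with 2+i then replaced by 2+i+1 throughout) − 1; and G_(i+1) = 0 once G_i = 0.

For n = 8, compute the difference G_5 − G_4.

1553800

i=0: 8 = 2^(2 + 1) (b=2); 2→3: 3^(3 + 1) = 81; 81−1 = 80
i=1: 80 = 2·3^3 + 2·3^2 + 2·3 + 2 (b=3); 3→4: 2·4^4 + 2·4^2 + 2·4 + 2 = 554; 554−1 = 553
i=2: 553 = 2·4^4 + 2·4^2 + 2·4 + 1 (b=4); 4→5: 2·5^5 + 2·5^2 + 2·5 + 1 = 6311; 6311−1 = 6310
i=3: 6310 = 2·5^5 + 2·5^2 + 2·5 (b=5); 5→6: 2·6^6 + 2·6^2 + 2·6 = 93396; 93396−1 = 93395
i=4: 93395 = 2·6^6 + 2·6^2 + 6 + 5 (b=6); 6→7: 2·7^7 + 2·7^2 + 7 + 5 = 1647196; 1647196−1 = 1647195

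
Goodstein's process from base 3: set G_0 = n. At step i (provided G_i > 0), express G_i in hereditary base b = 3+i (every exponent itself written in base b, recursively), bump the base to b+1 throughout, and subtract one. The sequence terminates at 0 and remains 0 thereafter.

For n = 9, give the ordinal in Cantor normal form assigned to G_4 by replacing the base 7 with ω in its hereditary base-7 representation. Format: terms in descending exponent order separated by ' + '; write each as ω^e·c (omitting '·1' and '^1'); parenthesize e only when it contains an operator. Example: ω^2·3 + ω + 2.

ω·3

G_0=9  [base 3] 3^2  →[3↦4]→  4^2 = 16  −1 ⇒ G_1=15
G_1=15  [base 4] 3·4 + 3  →[4↦5]→  3·5 + 3 = 18  −1 ⇒ G_2=17
G_2=17  [base 5] 3·5 + 2  →[5↦6]→  3·6 + 2 = 20  −1 ⇒ G_3=19
G_3=19  [base 6] 3·6 + 1  →[6↦7]→  3·7 + 1 = 22  −1 ⇒ G_4=21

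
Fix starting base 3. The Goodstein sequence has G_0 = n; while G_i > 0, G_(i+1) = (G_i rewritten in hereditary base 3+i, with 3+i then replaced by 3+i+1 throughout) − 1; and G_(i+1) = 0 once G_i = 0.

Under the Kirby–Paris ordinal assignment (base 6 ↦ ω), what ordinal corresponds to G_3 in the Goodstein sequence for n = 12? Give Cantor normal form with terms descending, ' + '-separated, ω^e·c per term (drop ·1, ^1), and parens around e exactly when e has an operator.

ω^2 + 1

(0) 12|_3 = 3^2 + 3 ↦ 4^2 + 4|_4 = 20 ⇒ 19
(1) 19|_4 = 4^2 + 3 ↦ 5^2 + 3|_5 = 28 ⇒ 27
(2) 27|_5 = 5^2 + 2 ↦ 6^2 + 2|_6 = 38 ⇒ 37
(3) 37|_6 = 6^2 + 1 ↦ 7^2 + 1|_7 = 50 ⇒ 49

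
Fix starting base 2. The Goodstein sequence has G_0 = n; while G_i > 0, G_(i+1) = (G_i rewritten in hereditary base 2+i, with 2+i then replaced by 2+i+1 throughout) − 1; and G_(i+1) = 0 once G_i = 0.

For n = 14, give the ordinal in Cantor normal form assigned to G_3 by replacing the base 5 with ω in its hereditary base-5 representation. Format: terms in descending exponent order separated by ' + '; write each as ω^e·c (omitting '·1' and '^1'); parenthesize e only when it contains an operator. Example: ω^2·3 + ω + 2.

[0] 14 ≡ 2^(2 + 1) + 2^2 + 2 (base 2). Lift 3: 111. −1: 110.
[1] 110 ≡ 3^(3 + 1) + 3^3 + 2 (base 3). Lift 4: 1282. −1: 1281.
[2] 1281 ≡ 4^(4 + 1) + 4^4 + 1 (base 4). Lift 5: 18751. −1: 18750.
[3] 18750 ≡ 5^(5 + 1) + 5^5 (base 5). Lift 6: 326592. −1: 326591.

ω^(ω + 1) + ω^ω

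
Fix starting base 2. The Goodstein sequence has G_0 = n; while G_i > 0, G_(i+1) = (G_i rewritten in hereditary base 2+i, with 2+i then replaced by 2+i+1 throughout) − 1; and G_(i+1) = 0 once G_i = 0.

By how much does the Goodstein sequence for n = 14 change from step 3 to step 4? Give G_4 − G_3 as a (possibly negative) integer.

307841

i=0: 14 = 2^(2 + 1) + 2^2 + 2 (b=2); 2→3: 3^(3 + 1) + 3^3 + 3 = 111; 111−1 = 110
i=1: 110 = 3^(3 + 1) + 3^3 + 2 (b=3); 3→4: 4^(4 + 1) + 4^4 + 2 = 1282; 1282−1 = 1281
i=2: 1281 = 4^(4 + 1) + 4^4 + 1 (b=4); 4→5: 5^(5 + 1) + 5^5 + 1 = 18751; 18751−1 = 18750
i=3: 18750 = 5^(5 + 1) + 5^5 (b=5); 5→6: 6^(6 + 1) + 6^6 = 326592; 326592−1 = 326591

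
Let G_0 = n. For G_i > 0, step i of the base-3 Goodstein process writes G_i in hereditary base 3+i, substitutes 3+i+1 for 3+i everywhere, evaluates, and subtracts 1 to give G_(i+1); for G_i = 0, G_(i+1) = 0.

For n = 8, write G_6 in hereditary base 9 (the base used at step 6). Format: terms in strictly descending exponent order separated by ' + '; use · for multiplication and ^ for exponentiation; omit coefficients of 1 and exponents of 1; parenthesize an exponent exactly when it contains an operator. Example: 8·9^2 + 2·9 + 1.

G_0 = 8. HB_3(8) = 2·3 + 2. Bump = 10. G_1 = 9.
G_1 = 9. HB_4(9) = 2·4 + 1. Bump = 11. G_2 = 10.
G_2 = 10. HB_5(10) = 2·5. Bump = 12. G_3 = 11.
G_3 = 11. HB_6(11) = 6 + 5. Bump = 12. G_4 = 11.
G_4 = 11. HB_7(11) = 7 + 4. Bump = 12. G_5 = 11.
G_5 = 11. HB_8(11) = 8 + 3. Bump = 12. G_6 = 11.
G_6 = 11. HB_9(11) = 9 + 2. Bump = 12. G_7 = 11.

9 + 2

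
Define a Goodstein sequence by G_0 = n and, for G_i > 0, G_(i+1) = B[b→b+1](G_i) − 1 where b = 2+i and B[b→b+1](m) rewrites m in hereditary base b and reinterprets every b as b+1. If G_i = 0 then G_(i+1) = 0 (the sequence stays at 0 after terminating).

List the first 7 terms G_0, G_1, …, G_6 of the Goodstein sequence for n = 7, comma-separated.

7, 30, 259, 3127, 46657, 823543, 16777215

i=0: 7 = 2^2 + 2 + 1 (b=2); 2→3: 3^3 + 3 + 1 = 31; 31−1 = 30
i=1: 30 = 3^3 + 3 (b=3); 3→4: 4^4 + 4 = 260; 260−1 = 259
i=2: 259 = 4^4 + 3 (b=4); 4→5: 5^5 + 3 = 3128; 3128−1 = 3127
i=3: 3127 = 5^5 + 2 (b=5); 5→6: 6^6 + 2 = 46658; 46658−1 = 46657
i=4: 46657 = 6^6 + 1 (b=6); 6→7: 7^7 + 1 = 823544; 823544−1 = 823543
i=5: 823543 = 7^7 (b=7); 7→8: 8^8 = 16777216; 16777216−1 = 16777215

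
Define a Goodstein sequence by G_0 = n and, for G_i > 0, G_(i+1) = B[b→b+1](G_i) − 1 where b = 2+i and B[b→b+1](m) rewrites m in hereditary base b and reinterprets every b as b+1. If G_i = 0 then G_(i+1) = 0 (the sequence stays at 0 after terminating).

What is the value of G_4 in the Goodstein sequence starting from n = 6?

G_0=6  [base 2] 2^2 + 2  →[2↦3]→  3^3 + 3 = 30  −1 ⇒ G_1=29
G_1=29  [base 3] 3^3 + 2  →[3↦4]→  4^4 + 2 = 258  −1 ⇒ G_2=257
G_2=257  [base 4] 4^4 + 1  →[4↦5]→  5^5 + 1 = 3126  −1 ⇒ G_3=3125
G_3=3125  [base 5] 5^5  →[5↦6]→  6^6 = 46656  −1 ⇒ G_4=46655
G_4=46655  [base 6] 5·6^5 + 5·6^4 + 5·6^3 + 5·6^2 + 5·6 + 5  →[6↦7]→  5·7^5 + 5·7^4 + 5·7^3 + 5·7^2 + 5·7 + 5 = 98040  −1 ⇒ G_5=98039

46655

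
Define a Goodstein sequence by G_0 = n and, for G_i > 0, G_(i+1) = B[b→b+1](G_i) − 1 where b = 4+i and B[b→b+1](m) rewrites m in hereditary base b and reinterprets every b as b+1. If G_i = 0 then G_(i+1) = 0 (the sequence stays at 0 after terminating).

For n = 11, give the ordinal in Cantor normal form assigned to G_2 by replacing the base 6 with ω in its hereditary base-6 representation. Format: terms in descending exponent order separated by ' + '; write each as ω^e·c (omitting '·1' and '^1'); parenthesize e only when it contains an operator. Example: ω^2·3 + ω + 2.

ω·2 + 1

G_0=11  [base 4] 2·4 + 3  →[4↦5]→  2·5 + 3 = 13  −1 ⇒ G_1=12
G_1=12  [base 5] 2·5 + 2  →[5↦6]→  2·6 + 2 = 14  −1 ⇒ G_2=13
G_2=13  [base 6] 2·6 + 1  →[6↦7]→  2·7 + 1 = 15  −1 ⇒ G_3=14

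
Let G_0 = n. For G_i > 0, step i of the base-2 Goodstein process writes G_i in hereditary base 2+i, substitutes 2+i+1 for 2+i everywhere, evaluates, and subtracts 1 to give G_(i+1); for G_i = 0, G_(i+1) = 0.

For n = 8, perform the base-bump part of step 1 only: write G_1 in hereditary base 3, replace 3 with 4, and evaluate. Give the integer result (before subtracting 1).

554

i=0: 8 = 2^(2 + 1) (b=2); 2→3: 3^(3 + 1) = 81; 81−1 = 80
i=1: 80 = 2·3^3 + 2·3^2 + 2·3 + 2 (b=3); 3→4: 2·4^4 + 2·4^2 + 2·4 + 2 = 554; 554−1 = 553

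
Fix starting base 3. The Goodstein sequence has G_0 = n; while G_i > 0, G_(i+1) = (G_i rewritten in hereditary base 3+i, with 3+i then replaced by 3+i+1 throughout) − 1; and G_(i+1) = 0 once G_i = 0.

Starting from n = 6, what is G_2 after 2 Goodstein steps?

7

G_0 = 6. HB_3(6) = 2·3. Bump = 8. G_1 = 7.
G_1 = 7. HB_4(7) = 4 + 3. Bump = 8. G_2 = 7.
G_2 = 7. HB_5(7) = 5 + 2. Bump = 8. G_3 = 7.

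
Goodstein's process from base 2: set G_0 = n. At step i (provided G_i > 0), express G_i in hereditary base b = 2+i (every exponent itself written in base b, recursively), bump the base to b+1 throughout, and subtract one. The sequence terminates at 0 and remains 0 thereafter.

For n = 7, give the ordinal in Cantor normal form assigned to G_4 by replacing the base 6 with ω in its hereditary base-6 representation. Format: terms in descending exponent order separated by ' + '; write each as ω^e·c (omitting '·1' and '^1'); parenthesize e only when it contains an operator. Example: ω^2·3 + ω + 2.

G_0 = 7. HB_2(7) = 2^2 + 2 + 1. Bump = 31. G_1 = 30.
G_1 = 30. HB_3(30) = 3^3 + 3. Bump = 260. G_2 = 259.
G_2 = 259. HB_4(259) = 4^4 + 3. Bump = 3128. G_3 = 3127.
G_3 = 3127. HB_5(3127) = 5^5 + 2. Bump = 46658. G_4 = 46657.
G_4 = 46657. HB_6(46657) = 6^6 + 1. Bump = 823544. G_5 = 823543.

ω^ω + 1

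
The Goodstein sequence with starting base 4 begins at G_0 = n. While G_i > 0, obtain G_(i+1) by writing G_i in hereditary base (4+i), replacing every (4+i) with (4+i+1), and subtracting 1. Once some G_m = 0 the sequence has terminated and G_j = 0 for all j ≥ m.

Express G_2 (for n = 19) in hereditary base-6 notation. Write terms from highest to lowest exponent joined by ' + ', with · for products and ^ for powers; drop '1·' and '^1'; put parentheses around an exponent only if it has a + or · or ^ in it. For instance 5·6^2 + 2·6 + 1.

G_0 = 19. HB_4(19) = 4^2 + 3. Bump = 28. G_1 = 27.
G_1 = 27. HB_5(27) = 5^2 + 2. Bump = 38. G_2 = 37.
G_2 = 37. HB_6(37) = 6^2 + 1. Bump = 50. G_3 = 49.

6^2 + 1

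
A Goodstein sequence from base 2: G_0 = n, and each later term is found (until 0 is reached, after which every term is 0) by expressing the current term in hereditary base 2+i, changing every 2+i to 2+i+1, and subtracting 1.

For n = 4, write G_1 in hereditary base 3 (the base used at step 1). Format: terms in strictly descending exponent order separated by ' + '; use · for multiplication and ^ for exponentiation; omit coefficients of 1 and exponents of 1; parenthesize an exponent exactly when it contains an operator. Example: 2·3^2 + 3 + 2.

base 2: 4 = 2^2; at 3: 3^3 = 27; next = 26
base 3: 26 = 2·3^2 + 2·3 + 2; at 4: 2·4^2 + 2·4 + 2 = 42; next = 41

2·3^2 + 2·3 + 2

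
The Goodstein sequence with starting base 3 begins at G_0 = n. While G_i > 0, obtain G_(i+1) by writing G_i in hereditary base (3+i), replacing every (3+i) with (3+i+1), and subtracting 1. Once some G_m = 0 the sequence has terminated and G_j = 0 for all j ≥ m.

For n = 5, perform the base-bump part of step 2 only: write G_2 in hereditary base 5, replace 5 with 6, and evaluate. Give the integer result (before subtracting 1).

6

5 —HB3→ 3 + 2 —bump→ 4 + 2 = 6 —(−1)→ 5
5 —HB4→ 4 + 1 —bump→ 5 + 1 = 6 —(−1)→ 5
5 —HB5→ 5 —bump→ 6 = 6 —(−1)→ 5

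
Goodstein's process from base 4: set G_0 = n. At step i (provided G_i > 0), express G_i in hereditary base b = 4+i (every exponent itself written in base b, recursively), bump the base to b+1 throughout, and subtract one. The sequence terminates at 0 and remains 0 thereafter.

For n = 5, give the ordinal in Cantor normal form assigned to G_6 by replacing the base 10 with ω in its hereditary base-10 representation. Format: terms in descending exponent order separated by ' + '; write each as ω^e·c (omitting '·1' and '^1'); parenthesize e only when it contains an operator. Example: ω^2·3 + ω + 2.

1

step 0: 5 = 4 + 1; sub 5 for 4: 5 + 1; = 6; G_1 = 6−1 = 5
step 1: 5 = 5; sub 6 for 5: 6; = 6; G_2 = 6−1 = 5
step 2: 5 = 5; sub 7 for 6: 5; = 5; G_3 = 5−1 = 4
step 3: 4 = 4; sub 8 for 7: 4; = 4; G_4 = 4−1 = 3
step 4: 3 = 3; sub 9 for 8: 3; = 3; G_5 = 3−1 = 2
step 5: 2 = 2; sub 10 for 9: 2; = 2; G_6 = 2−1 = 1
step 6: 1 = 1; sub 11 for 10: 1; = 1; G_7 = 1−1 = 0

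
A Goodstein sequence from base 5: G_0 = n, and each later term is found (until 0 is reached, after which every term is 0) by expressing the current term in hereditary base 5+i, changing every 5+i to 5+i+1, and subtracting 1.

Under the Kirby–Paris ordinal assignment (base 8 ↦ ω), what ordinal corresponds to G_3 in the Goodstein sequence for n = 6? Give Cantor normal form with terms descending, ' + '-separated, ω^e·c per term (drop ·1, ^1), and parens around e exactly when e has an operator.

(0) 6|_5 = 5 + 1 ↦ 6 + 1|_6 = 7 ⇒ 6
(1) 6|_6 = 6 ↦ 7|_7 = 7 ⇒ 6
(2) 6|_7 = 6 ↦ 6|_8 = 6 ⇒ 5

5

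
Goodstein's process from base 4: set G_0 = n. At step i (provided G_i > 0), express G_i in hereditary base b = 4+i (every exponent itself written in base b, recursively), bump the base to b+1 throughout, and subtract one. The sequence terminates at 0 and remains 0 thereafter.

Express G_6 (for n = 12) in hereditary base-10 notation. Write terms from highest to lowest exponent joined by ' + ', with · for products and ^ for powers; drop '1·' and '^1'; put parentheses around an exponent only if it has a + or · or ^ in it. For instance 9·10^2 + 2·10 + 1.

i=0: 12 = 3·4 (b=4); 4→5: 3·5 = 15; 15−1 = 14
i=1: 14 = 2·5 + 4 (b=5); 5→6: 2·6 + 4 = 16; 16−1 = 15
i=2: 15 = 2·6 + 3 (b=6); 6→7: 2·7 + 3 = 17; 17−1 = 16
i=3: 16 = 2·7 + 2 (b=7); 7→8: 2·8 + 2 = 18; 18−1 = 17
i=4: 17 = 2·8 + 1 (b=8); 8→9: 2·9 + 1 = 19; 19−1 = 18
i=5: 18 = 2·9 (b=9); 9→10: 2·10 = 20; 20−1 = 19
i=6: 19 = 10 + 9 (b=10); 10→11: 11 + 9 = 20; 20−1 = 19

10 + 9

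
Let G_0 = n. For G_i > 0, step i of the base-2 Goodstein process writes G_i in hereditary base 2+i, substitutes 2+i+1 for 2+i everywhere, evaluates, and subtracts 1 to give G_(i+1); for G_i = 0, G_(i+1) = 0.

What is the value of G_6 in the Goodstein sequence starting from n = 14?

i=0: 14 = 2^(2 + 1) + 2^2 + 2 (b=2); 2→3: 3^(3 + 1) + 3^3 + 3 = 111; 111−1 = 110
i=1: 110 = 3^(3 + 1) + 3^3 + 2 (b=3); 3→4: 4^(4 + 1) + 4^4 + 2 = 1282; 1282−1 = 1281
i=2: 1281 = 4^(4 + 1) + 4^4 + 1 (b=4); 4→5: 5^(5 + 1) + 5^5 + 1 = 18751; 18751−1 = 18750
i=3: 18750 = 5^(5 + 1) + 5^5 (b=5); 5→6: 6^(6 + 1) + 6^6 = 326592; 326592−1 = 326591
i=4: 326591 = 6^(6 + 1) + 5·6^5 + 5·6^4 + 5·6^3 + 5·6^2 + 5·6 + 5 (b=6); 6→7: 7^(7 + 1) + 5·7^5 + 5·7^4 + 5·7^3 + 5·7^2 + 5·7 + 5 = 5862841; 5862841−1 = 5862840
i=5: 5862840 = 7^(7 + 1) + 5·7^5 + 5·7^4 + 5·7^3 + 5·7^2 + 5·7 + 4 (b=7); 7→8: 8^(8 + 1) + 5·8^5 + 5·8^4 + 5·8^3 + 5·8^2 + 5·8 + 4 = 134404972; 134404972−1 = 134404971
i=6: 134404971 = 8^(8 + 1) + 5·8^5 + 5·8^4 + 5·8^3 + 5·8^2 + 5·8 + 3 (b=8); 8→9: 9^(9 + 1) + 5·9^5 + 5·9^4 + 5·9^3 + 5·9^2 + 5·9 + 3 = 3487116549; 3487116549−1 = 3487116548

134404971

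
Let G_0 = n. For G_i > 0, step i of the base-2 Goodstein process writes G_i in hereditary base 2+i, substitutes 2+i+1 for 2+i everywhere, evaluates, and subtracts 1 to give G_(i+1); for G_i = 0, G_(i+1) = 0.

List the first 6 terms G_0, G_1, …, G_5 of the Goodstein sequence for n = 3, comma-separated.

(0) 3|_2 = 2 + 1 ↦ 3 + 1|_3 = 4 ⇒ 3
(1) 3|_3 = 3 ↦ 4|_4 = 4 ⇒ 3
(2) 3|_4 = 3 ↦ 3|_5 = 3 ⇒ 2
(3) 2|_5 = 2 ↦ 2|_6 = 2 ⇒ 1
(4) 1|_6 = 1 ↦ 1|_7 = 1 ⇒ 0

3, 3, 3, 2, 1, 0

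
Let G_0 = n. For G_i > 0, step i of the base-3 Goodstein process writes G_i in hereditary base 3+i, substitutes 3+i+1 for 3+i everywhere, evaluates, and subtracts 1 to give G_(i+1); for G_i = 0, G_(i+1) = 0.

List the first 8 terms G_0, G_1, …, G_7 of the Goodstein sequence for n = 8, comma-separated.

8 —HB3→ 2·3 + 2 —bump→ 2·4 + 2 = 10 —(−1)→ 9
9 —HB4→ 2·4 + 1 —bump→ 2·5 + 1 = 11 —(−1)→ 10
10 —HB5→ 2·5 —bump→ 2·6 = 12 —(−1)→ 11
11 —HB6→ 6 + 5 —bump→ 7 + 5 = 12 —(−1)→ 11
11 —HB7→ 7 + 4 —bump→ 8 + 4 = 12 —(−1)→ 11
11 —HB8→ 8 + 3 —bump→ 9 + 3 = 12 —(−1)→ 11
11 —HB9→ 9 + 2 —bump→ 10 + 2 = 12 —(−1)→ 11

8, 9, 10, 11, 11, 11, 11, 11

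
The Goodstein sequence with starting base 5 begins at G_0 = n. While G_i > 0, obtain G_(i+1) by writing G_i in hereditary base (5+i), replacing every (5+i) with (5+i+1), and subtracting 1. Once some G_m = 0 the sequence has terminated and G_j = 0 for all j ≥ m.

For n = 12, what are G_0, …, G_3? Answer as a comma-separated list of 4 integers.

G_0=12  [base 5] 2·5 + 2  →[5↦6]→  2·6 + 2 = 14  −1 ⇒ G_1=13
G_1=13  [base 6] 2·6 + 1  →[6↦7]→  2·7 + 1 = 15  −1 ⇒ G_2=14
G_2=14  [base 7] 2·7  →[7↦8]→  2·8 = 16  −1 ⇒ G_3=15

12, 13, 14, 15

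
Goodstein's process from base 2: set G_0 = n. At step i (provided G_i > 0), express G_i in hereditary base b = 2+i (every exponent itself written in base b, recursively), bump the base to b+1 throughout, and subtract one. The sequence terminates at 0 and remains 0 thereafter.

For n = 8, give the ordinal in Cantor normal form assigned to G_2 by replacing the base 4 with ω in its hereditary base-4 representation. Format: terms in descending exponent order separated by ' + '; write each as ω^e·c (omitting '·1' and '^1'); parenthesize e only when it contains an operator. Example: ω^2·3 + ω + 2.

ω^ω·2 + ω^2·2 + ω·2 + 1

8 —HB2→ 2^(2 + 1) —bump→ 3^(3 + 1) = 81 —(−1)→ 80
80 —HB3→ 2·3^3 + 2·3^2 + 2·3 + 2 —bump→ 2·4^4 + 2·4^2 + 2·4 + 2 = 554 —(−1)→ 553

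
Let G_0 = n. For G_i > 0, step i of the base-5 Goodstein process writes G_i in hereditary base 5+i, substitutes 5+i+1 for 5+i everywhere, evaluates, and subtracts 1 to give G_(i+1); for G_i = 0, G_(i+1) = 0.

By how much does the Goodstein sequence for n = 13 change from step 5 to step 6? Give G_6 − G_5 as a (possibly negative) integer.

(0) 13|_5 = 2·5 + 3 ↦ 2·6 + 3|_6 = 15 ⇒ 14
(1) 14|_6 = 2·6 + 2 ↦ 2·7 + 2|_7 = 16 ⇒ 15
(2) 15|_7 = 2·7 + 1 ↦ 2·8 + 1|_8 = 17 ⇒ 16
(3) 16|_8 = 2·8 ↦ 2·9|_9 = 18 ⇒ 17
(4) 17|_9 = 9 + 8 ↦ 10 + 8|_10 = 18 ⇒ 17
(5) 17|_10 = 10 + 7 ↦ 11 + 7|_11 = 18 ⇒ 17

0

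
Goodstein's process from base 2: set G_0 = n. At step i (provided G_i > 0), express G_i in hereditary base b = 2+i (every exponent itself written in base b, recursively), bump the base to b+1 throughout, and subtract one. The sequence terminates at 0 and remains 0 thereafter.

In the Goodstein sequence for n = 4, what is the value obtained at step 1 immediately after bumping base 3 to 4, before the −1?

42

G_0 = 4. HB_2(4) = 2^2. Bump = 27. G_1 = 26.
G_1 = 26. HB_3(26) = 2·3^2 + 2·3 + 2. Bump = 42. G_2 = 41.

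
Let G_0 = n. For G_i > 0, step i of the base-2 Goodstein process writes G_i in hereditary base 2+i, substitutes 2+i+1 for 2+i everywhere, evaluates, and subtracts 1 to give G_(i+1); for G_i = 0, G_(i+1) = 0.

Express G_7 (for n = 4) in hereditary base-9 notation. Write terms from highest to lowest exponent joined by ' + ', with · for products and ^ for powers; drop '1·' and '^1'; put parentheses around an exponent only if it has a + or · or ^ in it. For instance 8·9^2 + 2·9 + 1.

i=0: 4 = 2^2 (b=2); 2→3: 3^3 = 27; 27−1 = 26
i=1: 26 = 2·3^2 + 2·3 + 2 (b=3); 3→4: 2·4^2 + 2·4 + 2 = 42; 42−1 = 41
i=2: 41 = 2·4^2 + 2·4 + 1 (b=4); 4→5: 2·5^2 + 2·5 + 1 = 61; 61−1 = 60
i=3: 60 = 2·5^2 + 2·5 (b=5); 5→6: 2·6^2 + 2·6 = 84; 84−1 = 83
i=4: 83 = 2·6^2 + 6 + 5 (b=6); 6→7: 2·7^2 + 7 + 5 = 110; 110−1 = 109
i=5: 109 = 2·7^2 + 7 + 4 (b=7); 7→8: 2·8^2 + 8 + 4 = 140; 140−1 = 139
i=6: 139 = 2·8^2 + 8 + 3 (b=8); 8→9: 2·9^2 + 9 + 3 = 174; 174−1 = 173

2·9^2 + 9 + 2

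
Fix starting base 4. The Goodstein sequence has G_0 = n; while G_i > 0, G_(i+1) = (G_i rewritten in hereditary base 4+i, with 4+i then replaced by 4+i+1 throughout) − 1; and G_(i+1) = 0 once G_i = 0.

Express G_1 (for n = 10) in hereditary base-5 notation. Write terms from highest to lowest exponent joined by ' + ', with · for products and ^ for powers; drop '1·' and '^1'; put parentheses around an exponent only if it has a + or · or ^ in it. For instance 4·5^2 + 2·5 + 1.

2·5 + 1

10 —HB4→ 2·4 + 2 —bump→ 2·5 + 2 = 12 —(−1)→ 11
11 —HB5→ 2·5 + 1 —bump→ 2·6 + 1 = 13 —(−1)→ 12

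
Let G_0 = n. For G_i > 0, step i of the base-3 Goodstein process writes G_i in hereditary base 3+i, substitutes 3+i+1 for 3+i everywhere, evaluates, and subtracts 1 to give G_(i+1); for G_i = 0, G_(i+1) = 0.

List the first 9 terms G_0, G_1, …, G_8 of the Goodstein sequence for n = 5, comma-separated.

5, 5, 5, 5, 4, 3, 2, 1, 0

(0) 5|_3 = 3 + 2 ↦ 4 + 2|_4 = 6 ⇒ 5
(1) 5|_4 = 4 + 1 ↦ 5 + 1|_5 = 6 ⇒ 5
(2) 5|_5 = 5 ↦ 6|_6 = 6 ⇒ 5
(3) 5|_6 = 5 ↦ 5|_7 = 5 ⇒ 4
(4) 4|_7 = 4 ↦ 4|_8 = 4 ⇒ 3
(5) 3|_8 = 3 ↦ 3|_9 = 3 ⇒ 2
(6) 2|_9 = 2 ↦ 2|_10 = 2 ⇒ 1
(7) 1|_10 = 1 ↦ 1|_11 = 1 ⇒ 0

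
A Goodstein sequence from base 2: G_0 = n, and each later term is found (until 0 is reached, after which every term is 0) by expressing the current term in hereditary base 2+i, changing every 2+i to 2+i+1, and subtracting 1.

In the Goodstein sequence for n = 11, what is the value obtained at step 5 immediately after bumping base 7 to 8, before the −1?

i=0: 11 = 2^(2 + 1) + 2 + 1 (b=2); 2→3: 3^(3 + 1) + 3 + 1 = 85; 85−1 = 84
i=1: 84 = 3^(3 + 1) + 3 (b=3); 3→4: 4^(4 + 1) + 4 = 1028; 1028−1 = 1027
i=2: 1027 = 4^(4 + 1) + 3 (b=4); 4→5: 5^(5 + 1) + 3 = 15628; 15628−1 = 15627
i=3: 15627 = 5^(5 + 1) + 2 (b=5); 5→6: 6^(6 + 1) + 2 = 279938; 279938−1 = 279937
i=4: 279937 = 6^(6 + 1) + 1 (b=6); 6→7: 7^(7 + 1) + 1 = 5764802; 5764802−1 = 5764801
i=5: 5764801 = 7^(7 + 1) (b=7); 7→8: 8^(8 + 1) = 134217728; 134217728−1 = 134217727

134217728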